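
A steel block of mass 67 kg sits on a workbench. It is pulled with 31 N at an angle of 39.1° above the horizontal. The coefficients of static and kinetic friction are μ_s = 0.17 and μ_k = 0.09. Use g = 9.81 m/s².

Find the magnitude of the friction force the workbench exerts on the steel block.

f ≈ 24.1 N

Vertical equilibrium gives N = m g − P sin α = 637.7 N.
Horizontally, friction must balance P cos α = 24.06 N.
μ_s N = 0.17 × 637.7 = 108.4 N.
Since 24.06 N does not exceed the limit, the steel block stays at rest and f = 24.1 N.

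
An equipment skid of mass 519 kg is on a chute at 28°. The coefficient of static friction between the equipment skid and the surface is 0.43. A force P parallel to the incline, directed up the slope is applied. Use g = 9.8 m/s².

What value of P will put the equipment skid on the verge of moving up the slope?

P ≈ 4320 N

At impending motion up the slope, friction acts down-slope at its limit: f = μ_s N.
P is parallel to the surface, so N = m g cos θ = 4490 N.
Along the incline: P = m g sin θ + μ_s N = 2390 + 0.43×4490 = 4320 N.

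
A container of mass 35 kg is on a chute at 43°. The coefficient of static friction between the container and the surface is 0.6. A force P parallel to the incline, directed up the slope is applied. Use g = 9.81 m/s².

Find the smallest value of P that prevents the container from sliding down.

The container tends to slide down (tan θ > μ_s), so at the point of impending slip friction acts up-slope at its limit: f = μ_s N.
P is parallel to the surface, so N = m g cos θ = 251 N.
Along the incline: P + μ_s N = m g sin θ, so P = 234 − 0.6×251 = 83.5 N.

P_min ≈ 83.5 N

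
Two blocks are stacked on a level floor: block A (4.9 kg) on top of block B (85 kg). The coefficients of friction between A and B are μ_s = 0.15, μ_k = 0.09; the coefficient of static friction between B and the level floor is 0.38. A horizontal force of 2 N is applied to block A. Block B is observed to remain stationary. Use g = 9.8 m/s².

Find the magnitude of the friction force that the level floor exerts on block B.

The normal force B exerts on A is simply A's weight, N₁ = 48.02 N.
Maximum static friction on A from B: μ_s N₁ = 0.15×48.02 = 7.203 N.
P = 2 N is within that limit, so A and B move together (both at rest); the A–B friction is simply f₁ = P = 2 N.
By Newton's third law B feels 2 N forward from A. With B stationary, the floor's static friction on B balances it: f₂ = 2 N (well within μ_s(m_A+m_B)g = 334.8 N).

f ≈ 2 N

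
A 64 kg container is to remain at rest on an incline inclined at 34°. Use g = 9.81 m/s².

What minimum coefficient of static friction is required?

μ_s,min ≈ 0.675

At the slip threshold m g sin θ = μ_s m g cos θ, so μ_s,min = tan θ.
μ_s,min = tan 34° = 0.675.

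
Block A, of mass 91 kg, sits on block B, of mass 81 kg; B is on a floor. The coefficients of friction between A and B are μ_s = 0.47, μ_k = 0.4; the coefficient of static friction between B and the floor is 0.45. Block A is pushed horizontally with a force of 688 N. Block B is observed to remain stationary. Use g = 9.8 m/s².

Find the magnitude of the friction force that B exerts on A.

Between the blocks, N₁ = m_A g = 891.8 N.
Maximum static friction on A from B: μ_s N₁ = 0.47×891.8 = 419.1 N.
Since P = 688 N > 419.1 N, A slides on B; the A–B friction is kinetic: f₁ = μ_k N₁ = 0.4×891.8 = 357 N.
By Newton's third law B feels 357 N forward from A. With B stationary, the floor's static friction on B balances it: f₂ = 357 N (well within μ_s(m_A+m_B)g = 758.5 N).

f ≈ 357 N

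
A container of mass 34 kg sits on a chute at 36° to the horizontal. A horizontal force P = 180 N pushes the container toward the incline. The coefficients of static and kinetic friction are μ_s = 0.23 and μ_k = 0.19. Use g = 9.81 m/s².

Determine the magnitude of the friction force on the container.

Normal direction: N = m g cos θ + P sin θ = 375.6 N.
Parallel to the incline: P cos θ − m g sin θ = 145.6 − 196 = -50.43 N; the friction needed to balance this is 50.43 N acting up the slope.
Maximum static friction: μ_s N = 0.23 × 375.6 = 86.4 N.
|f_req| = 50.43 ≤ 86.4 N → the container is in equilibrium; friction equals the required value.

f ≈ 50.4 N (up the incline)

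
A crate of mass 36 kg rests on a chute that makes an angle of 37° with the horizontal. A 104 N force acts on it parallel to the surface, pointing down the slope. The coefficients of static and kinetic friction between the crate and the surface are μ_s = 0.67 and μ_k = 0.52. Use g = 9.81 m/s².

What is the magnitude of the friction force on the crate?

f ≈ 147 N (up the incline)

The normal reaction is N = m g cos θ = 282 N.
Parallel to the incline, ΣF = 0 gives f = m g sin θ + P = 212.5 + 104 = 316.5 N (up-slope positive).
Maximum static friction available: μ_s N = 0.67 × 282 = 189 N.
|316.5| exceeds 189 N, so the crate slips down-slope; friction is kinetic, f = μ_k N = 0.52×282 = 147 N.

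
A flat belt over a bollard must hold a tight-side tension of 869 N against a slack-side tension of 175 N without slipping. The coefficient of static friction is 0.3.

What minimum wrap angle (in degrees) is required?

T₂/T₁ = e^{μβ} → β = ln(T₂/T₁)/μ.
β = ln(869/175)/0.3 = 1.603/0.3 = 5.342 rad.
In degrees: β = 5.342 × 180/π = 306°.

β_min ≈ 306°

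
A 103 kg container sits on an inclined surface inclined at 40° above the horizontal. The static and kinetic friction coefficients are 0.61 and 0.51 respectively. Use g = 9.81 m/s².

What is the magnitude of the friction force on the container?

Normal force: N = m g cos θ = 103 × 9.81 × cos 40° = 774 N.
For equilibrium along the incline, friction must balance the weight component: f = m g sin θ = 649.5 N up the slope.
Static friction can supply at most μ_s N = 472.2 N.
|649.5| exceeds 472.2 N, so the container slips down-slope; friction is kinetic, f = μ_k N = 0.51×774 = 395 N.

f ≈ 395 N (up the incline)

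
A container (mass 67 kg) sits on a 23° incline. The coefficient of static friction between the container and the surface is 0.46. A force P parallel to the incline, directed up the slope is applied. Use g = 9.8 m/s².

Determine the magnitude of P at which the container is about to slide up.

At impending motion up the slope, friction acts down-slope at its limit: f = μ_s N.
P is parallel to the surface, so N = m g cos θ = 604 N.
Along the incline: P = m g sin θ + μ_s N = 257 + 0.46×604 = 535 N.

P ≈ 535 N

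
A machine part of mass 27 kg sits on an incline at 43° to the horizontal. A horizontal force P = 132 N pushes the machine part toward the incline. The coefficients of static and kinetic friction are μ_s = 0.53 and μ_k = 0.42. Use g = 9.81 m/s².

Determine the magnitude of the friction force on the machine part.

f ≈ 84.1 N (up the incline)

Resolve perpendicular to the incline: N = m g cos θ + P sin θ = 27×9.81×cos 43° + 132×sin 43° = 283.7 N.
Parallel to the incline: P cos θ − m g sin θ = 96.54 − 180.6 = -84.1 N; the friction needed to balance this is 84.1 N acting up the slope.
Maximum static friction: μ_s N = 0.53 × 283.7 = 150.4 N.
Since 84.1 N is within the 150.4 N limit, the machine part stays put and friction is exactly 84.1 N.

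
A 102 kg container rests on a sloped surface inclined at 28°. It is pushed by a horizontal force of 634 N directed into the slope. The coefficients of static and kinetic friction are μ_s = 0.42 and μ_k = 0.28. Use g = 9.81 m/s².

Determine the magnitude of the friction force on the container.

f ≈ 90 N (down the incline)

Resolve perpendicular to the incline: N = m g cos θ + P sin θ = 102×9.81×cos 28° + 634×sin 28° = 1181 N.
Parallel to the incline: P cos θ − m g sin θ = 559.8 − 469.8 = 90.03 N; the friction needed to balance this is 90.03 N acting down the slope.
Maximum static friction: μ_s N = 0.42 × 1181 = 496.1 N.
Since 90.03 N is within the 496.1 N limit, the container stays put and friction is exactly 90 N.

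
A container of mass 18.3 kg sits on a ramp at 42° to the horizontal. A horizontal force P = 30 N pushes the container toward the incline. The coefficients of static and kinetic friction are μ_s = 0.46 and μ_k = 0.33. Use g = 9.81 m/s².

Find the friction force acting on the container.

f ≈ 50.7 N (up the incline)

Resolve perpendicular to the incline: N = m g cos θ + P sin θ = 18.3×9.81×cos 42° + 30×sin 42° = 153.5 N.
Along the incline, the net driving force (taking up-slope positive) is P cos θ − m g sin θ = 22.29 − 120.1 = -97.83 N, so equilibrium requires friction f = 97.83 N (up-slope).
The limit of static friction is μ_s N = 70.6 N.
The required 97.83 N exceeds the static limit, so the container slides down-slope and f = μ_k N = 0.33×153.5 = 50.7 N.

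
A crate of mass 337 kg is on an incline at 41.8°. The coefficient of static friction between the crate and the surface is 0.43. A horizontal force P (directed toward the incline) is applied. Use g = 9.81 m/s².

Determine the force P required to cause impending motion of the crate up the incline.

P ≈ 7110 N

At impending motion up the slope, friction acts down-slope at its limit: f = μ_s N.
Perpendicular to the incline: N = m g cos θ + P sin θ.
Along the incline: P cos θ = m g sin θ + μ_s N = m g sin θ + μ_s (m g cos θ + P sin θ).
Solving, P (cos θ − μ_s sin θ) = m g (sin θ + μ_s cos θ), so P = 337×9.81×(sin 41.8° + 0.43 cos 41.8°)/(cos 41.8° − 0.43 sin 41.8°) = 3310×0.9871/0.4589 = 7110 N.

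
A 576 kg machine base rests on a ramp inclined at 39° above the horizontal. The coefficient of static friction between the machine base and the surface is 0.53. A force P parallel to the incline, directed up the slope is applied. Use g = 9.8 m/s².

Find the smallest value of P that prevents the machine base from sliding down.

The machine base tends to slide down (tan θ > μ_s), so at the point of impending slip friction acts up-slope at its limit: f = μ_s N.
P is parallel to the surface, so N = m g cos θ = 4390 N.
Along the incline: P + μ_s N = m g sin θ, so P = 3550 − 0.53×4390 = 1230 N.

P_min ≈ 1230 N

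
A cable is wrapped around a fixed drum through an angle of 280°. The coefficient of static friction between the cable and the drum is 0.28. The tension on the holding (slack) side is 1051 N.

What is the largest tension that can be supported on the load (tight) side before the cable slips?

At impending slip the capstan equation gives T₂/T₁ = e^{μβ} with β in radians.
β = 280° × π/180 = 4.887 rad.
e^{μβ} = e^{0.28×4.887} = 3.929.
T₂ = T₁ · e^{μβ} = 1051 × 3.929 = 4130 N.

T_max ≈ 4130 N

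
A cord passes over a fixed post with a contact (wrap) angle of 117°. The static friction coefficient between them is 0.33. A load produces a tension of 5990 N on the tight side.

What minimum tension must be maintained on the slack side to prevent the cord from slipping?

T_min ≈ 3050 N

Capstan equation at impending slip: T_tight/T_slack = e^{μβ}.
β = 117° = 2.042 rad; e^{μβ} = e^{0.33×2.042} = 1.962.
T_slack = T_tight / e^{μβ} = 5990 / 1.962 = 3050 N.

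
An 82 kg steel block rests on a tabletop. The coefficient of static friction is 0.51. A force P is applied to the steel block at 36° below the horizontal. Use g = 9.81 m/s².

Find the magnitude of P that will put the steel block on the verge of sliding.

P ≈ 806 N

N = m g + P sin α (the push presses the steel block into the tabletop).
At impending slip, P cos α = μ_s N = μ_s (m g + P sin α).
Solving: P (cos α − μ_s sin α) = μ_s m g → P = 0.51×804/(cos 36° − 0.51 sin 36°) = 410/0.5092 = 806 N.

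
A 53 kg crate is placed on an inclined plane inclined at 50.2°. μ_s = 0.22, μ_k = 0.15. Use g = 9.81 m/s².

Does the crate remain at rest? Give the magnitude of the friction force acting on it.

N = m g cos θ = 333 N.
Down-slope weight component: m g sin θ = 399 N.
μ_s N = 73.2 N.
399 > 73.2 N, so it slides; kinetic friction f = μ_k N = 0.15×333 = 49.9 N.

f ≈ 49.9 N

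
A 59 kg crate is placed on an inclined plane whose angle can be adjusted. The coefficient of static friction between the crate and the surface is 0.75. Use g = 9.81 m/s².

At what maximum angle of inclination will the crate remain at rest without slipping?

At the slip threshold, m g sin θ = μ_s · m g cos θ, so tan θ = μ_s.
θ_max = arctan(0.75) = 36.9°.

θ_max ≈ 36.9°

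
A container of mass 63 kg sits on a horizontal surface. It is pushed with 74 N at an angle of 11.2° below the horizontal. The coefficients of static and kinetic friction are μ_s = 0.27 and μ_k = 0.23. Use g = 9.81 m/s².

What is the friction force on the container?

The vertical component of P adds to the normal force: N = m g + P sin α = 618 + 14.37 = 632.4 N.
The horizontal driving force is P cos α = 72.59 N, so equilibrium needs friction f = 72.59 N.
μ_s N = 0.27 × 632.4 = 170.7 N.
72.59 ≤ 170.7 N → static; friction equals the required 72.6 N.

f ≈ 72.6 N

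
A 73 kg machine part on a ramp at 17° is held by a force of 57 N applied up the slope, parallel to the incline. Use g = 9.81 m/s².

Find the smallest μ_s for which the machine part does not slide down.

μ_s,min ≈ 0.222

N = m g cos θ = 684.8 N.
Friction must make up the shortfall along the incline: f = m g sin θ − P = 209.4 − 57 = 152.4 N.
At the threshold f = μ_s N, so μ_s,min = 152.4/684.8 = 0.222.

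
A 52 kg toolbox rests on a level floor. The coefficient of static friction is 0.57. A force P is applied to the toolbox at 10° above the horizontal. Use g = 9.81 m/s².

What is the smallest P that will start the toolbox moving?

N = m g − P sin α (the pull lifts the toolbox).
At impending slip, P cos α = μ_s N = μ_s (m g − P sin α).
Solving: P (cos α + μ_s sin α) = μ_s m g → P = 0.57×510/(cos 10° + 0.57 sin 10°) = 291/1.084 = 268 N.

P ≈ 268 N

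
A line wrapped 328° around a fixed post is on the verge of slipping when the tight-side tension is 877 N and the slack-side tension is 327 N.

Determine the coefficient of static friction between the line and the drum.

μ ≈ 0.172

T₂/T₁ = e^{μβ} → μ = ln(T₂/T₁)/β.
β = 328° = 5.725 rad.
μ = ln(877/327)/5.725 = ln(2.682)/5.725 = 0.172.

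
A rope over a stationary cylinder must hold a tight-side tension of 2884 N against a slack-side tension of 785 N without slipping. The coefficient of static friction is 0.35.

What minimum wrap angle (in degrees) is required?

T₂/T₁ = e^{μβ} → β = ln(T₂/T₁)/μ.
β = ln(2884/785)/0.35 = 1.301/0.35 = 3.718 rad.
In degrees: β = 3.718 × 180/π = 213°.

β_min ≈ 213°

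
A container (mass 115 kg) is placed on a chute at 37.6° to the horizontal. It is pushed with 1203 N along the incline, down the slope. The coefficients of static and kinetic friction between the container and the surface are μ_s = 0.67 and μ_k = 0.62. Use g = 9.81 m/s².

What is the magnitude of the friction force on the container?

f ≈ 554 N (up the incline)

Perpendicular to the surface, N = m g cos θ = 115·9.81·cos 37.6° = 893.8 N.
The friction needed for equilibrium is m g sin θ + P = 688.3 + 1203 = 1891 N, measured positive up-slope.
Maximum static friction available: μ_s N = 0.67 × 893.8 = 598.9 N.
Since |1891| > 598.9 N, static friction cannot hold it; the container slides down the incline and kinetic friction applies: f = μ_k N = 0.62 × 893.8 = 554 N.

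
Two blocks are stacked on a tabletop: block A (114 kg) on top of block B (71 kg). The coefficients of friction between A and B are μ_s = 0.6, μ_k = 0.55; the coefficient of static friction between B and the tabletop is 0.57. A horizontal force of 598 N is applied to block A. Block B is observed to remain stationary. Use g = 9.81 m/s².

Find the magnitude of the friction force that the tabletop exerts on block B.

Normal force at the A–B interface: N₁ = m_A g = 1118 N.
Maximum static friction on A from B: μ_s N₁ = 0.6×1118 = 671 N.
Since P = 598 N ≤ 671 N, A does not slip on B; friction on A equals P = 598 N.
B experiences an equal 598 N forward from A (third law). B is in equilibrium, so the floor supplies f₂ = 598 N of static friction (limit μ_s(m_A+m_B)g = 1034 N, not exceeded).

f ≈ 598 N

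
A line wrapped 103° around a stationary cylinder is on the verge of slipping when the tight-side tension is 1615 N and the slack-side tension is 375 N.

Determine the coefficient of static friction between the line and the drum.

T₂/T₁ = e^{μβ} → μ = ln(T₂/T₁)/β.
β = 103° = 1.798 rad.
μ = ln(1615/375)/1.798 = ln(4.307)/1.798 = 0.812.

μ ≈ 0.812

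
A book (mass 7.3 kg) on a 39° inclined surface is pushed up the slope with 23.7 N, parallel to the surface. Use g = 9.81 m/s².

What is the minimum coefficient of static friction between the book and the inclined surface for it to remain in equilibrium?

N = m g cos θ = 55.65 N.
Friction must make up the shortfall along the incline: f = m g sin θ − P = 45.07 − 23.7 = 21.37 N.
At the threshold f = μ_s N, so μ_s,min = 21.37/55.65 = 0.384.

μ_s,min ≈ 0.384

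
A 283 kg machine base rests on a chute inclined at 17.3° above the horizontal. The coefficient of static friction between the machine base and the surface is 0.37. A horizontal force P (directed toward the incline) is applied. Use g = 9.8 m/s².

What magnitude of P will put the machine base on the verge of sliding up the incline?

At impending motion up the slope, friction acts down-slope at its limit: f = μ_s N.
Perpendicular to the incline: N = m g cos θ + P sin θ.
Along the incline: P cos θ = m g sin θ + μ_s N = m g sin θ + μ_s (m g cos θ + P sin θ).
Solving, P (cos θ − μ_s sin θ) = m g (sin θ + μ_s cos θ), so P = 283×9.8×(sin 17.3° + 0.37 cos 17.3°)/(cos 17.3° − 0.37 sin 17.3°) = 2770×0.6506/0.8447 = 2140 N.

P ≈ 2140 N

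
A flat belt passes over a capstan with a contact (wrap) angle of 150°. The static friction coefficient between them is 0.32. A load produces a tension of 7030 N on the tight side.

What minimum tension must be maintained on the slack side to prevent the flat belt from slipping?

Capstan equation at impending slip: T_tight/T_slack = e^{μβ}.
β = 150° = 2.618 rad; e^{μβ} = e^{0.32×2.618} = 2.311.
T_slack = T_tight / e^{μβ} = 7030 / 2.311 = 3040 N.

T_min ≈ 3040 N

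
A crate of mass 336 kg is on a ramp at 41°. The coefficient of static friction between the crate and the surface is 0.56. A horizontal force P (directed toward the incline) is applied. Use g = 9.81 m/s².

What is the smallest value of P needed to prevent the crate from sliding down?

P_min ≈ 686 N

The crate tends to slide down (tan θ > μ_s), so at the point of impending slip friction acts up-slope at its limit: f = μ_s N.
Perpendicular to the incline: N = m g cos θ + P sin θ.
Along the incline: P cos θ + μ_s N = m g sin θ, i.e. P cos θ + μ_s (m g cos θ + P sin θ) = m g sin θ.
Solving, P (cos θ + μ_s sin θ) = m g (sin θ − μ_s cos θ), so P = 3300×0.2334/1.122 = 686 N.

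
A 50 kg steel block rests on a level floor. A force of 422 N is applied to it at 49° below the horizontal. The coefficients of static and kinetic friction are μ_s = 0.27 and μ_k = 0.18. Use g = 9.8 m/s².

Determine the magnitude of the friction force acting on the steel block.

The vertical component of P adds to the normal force: N = m g + P sin α = 490 + 318.5 = 808.5 N.
The horizontal driving force is P cos α = 276.9 N, so equilibrium needs friction f = 276.9 N.
μ_s N = 0.27 × 808.5 = 218.3 N.
The required friction exceeds μ_s N, so the steel block moves and f = μ_k N = 146 N.

f ≈ 146 N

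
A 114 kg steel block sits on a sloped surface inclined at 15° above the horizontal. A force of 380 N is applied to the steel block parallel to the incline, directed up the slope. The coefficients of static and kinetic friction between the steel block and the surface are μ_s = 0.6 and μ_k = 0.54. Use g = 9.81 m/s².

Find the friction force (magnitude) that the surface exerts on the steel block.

f ≈ 90.6 N (down the incline)

Normal force: N = m g cos θ = 114 × 9.81 × cos 15° = 1080 N.
The friction needed for equilibrium is m g sin θ − P = 289.4 − 380 = -90.55 N, measured positive up-slope.
The static-friction ceiling is μ_s N = 0.6 × 1080 = 648.1 N.
Since |-90.55| ≤ 648.1 N, static friction is sufficient; f equals the required value, not μ_s N.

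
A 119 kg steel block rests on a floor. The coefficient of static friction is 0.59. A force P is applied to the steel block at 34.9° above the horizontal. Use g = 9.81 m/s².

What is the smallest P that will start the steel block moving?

P ≈ 595 N

N = m g − P sin α (the pull lifts the steel block).
At impending slip, P cos α = μ_s N = μ_s (m g − P sin α).
Solving: P (cos α + μ_s sin α) = μ_s m g → P = 0.59×1170/(cos 34.9° + 0.59 sin 34.9°) = 689/1.158 = 595 N.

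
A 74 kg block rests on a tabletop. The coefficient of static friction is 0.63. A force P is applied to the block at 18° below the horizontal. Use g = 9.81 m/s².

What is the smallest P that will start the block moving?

P ≈ 605 N

N = m g + P sin α (the push presses the block into the tabletop).
At impending slip, P cos α = μ_s N = μ_s (m g + P sin α).
Solving: P (cos α − μ_s sin α) = μ_s m g → P = 0.63×726/(cos 18° − 0.63 sin 18°) = 457/0.7564 = 605 N.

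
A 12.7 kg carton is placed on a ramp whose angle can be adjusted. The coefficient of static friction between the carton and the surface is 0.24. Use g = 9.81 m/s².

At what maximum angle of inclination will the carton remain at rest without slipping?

At the slip threshold, m g sin θ = μ_s · m g cos θ, so tan θ = μ_s.
θ_max = arctan(0.24) = 13.5°.

θ_max ≈ 13.5°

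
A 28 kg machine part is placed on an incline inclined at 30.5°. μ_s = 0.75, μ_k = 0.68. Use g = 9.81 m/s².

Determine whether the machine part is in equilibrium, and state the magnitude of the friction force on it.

f ≈ 139 N

N = m g cos θ = 237 N.
Down-slope weight component: m g sin θ = 139 N.
μ_s N = 178 N.
139 ≤ 178 N, so it stays put; friction = 139 N.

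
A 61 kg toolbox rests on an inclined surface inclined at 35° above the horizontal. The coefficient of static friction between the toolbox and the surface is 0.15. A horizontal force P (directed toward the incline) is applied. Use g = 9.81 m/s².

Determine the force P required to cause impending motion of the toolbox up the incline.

P ≈ 568 N

At impending motion up the slope, friction acts down-slope at its limit: f = μ_s N.
Perpendicular to the incline: N = m g cos θ + P sin θ.
Along the incline: P cos θ = m g sin θ + μ_s N = m g sin θ + μ_s (m g cos θ + P sin θ).
Solving, P (cos θ − μ_s sin θ) = m g (sin θ + μ_s cos θ), so P = 61×9.81×(sin 35° + 0.15 cos 35°)/(cos 35° − 0.15 sin 35°) = 598×0.6964/0.7331 = 568 N.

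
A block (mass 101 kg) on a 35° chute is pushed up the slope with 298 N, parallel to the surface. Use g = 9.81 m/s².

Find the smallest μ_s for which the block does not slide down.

N = m g cos θ = 811.6 N.
Friction must make up the shortfall along the incline: f = m g sin θ − P = 568.3 − 298 = 270.3 N.
At the threshold f = μ_s N, so μ_s,min = 270.3/811.6 = 0.333.

μ_s,min ≈ 0.333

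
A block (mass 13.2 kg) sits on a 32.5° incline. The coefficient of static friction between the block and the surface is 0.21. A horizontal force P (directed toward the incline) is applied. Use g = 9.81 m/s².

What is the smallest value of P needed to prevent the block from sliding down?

P_min ≈ 48.8 N

The block tends to slide down (tan θ > μ_s), so at the point of impending slip friction acts up-slope at its limit: f = μ_s N.
Perpendicular to the incline: N = m g cos θ + P sin θ.
Along the incline: P cos θ + μ_s N = m g sin θ, i.e. P cos θ + μ_s (m g cos θ + P sin θ) = m g sin θ.
Solving, P (cos θ + μ_s sin θ) = m g (sin θ − μ_s cos θ), so P = 129×0.3602/0.9562 = 48.8 N.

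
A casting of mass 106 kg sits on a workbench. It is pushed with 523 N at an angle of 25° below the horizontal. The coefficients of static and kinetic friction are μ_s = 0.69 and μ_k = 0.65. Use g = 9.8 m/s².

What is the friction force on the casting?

f ≈ 474 N

The vertical component of P adds to the normal force: N = m g + P sin α = 1039 + 221 = 1260 N.
For equilibrium, f = P cos α = 523×cos 25° = 474 N.
μ_s N = 0.69 × 1260 = 869.3 N.
Since 474 N does not exceed the limit, the casting stays at rest and f = 474 N.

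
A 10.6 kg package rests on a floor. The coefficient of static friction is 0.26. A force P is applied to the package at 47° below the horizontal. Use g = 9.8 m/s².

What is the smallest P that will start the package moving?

P ≈ 54.9 N

N = m g + P sin α (the push presses the package into the floor).
At impending slip, P cos α = μ_s N = μ_s (m g + P sin α).
Solving: P (cos α − μ_s sin α) = μ_s m g → P = 0.26×104/(cos 47° − 0.26 sin 47°) = 27/0.4918 = 54.9 N.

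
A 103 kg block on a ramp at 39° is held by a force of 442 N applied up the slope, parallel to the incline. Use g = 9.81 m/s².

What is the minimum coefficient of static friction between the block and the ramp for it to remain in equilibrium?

N = m g cos θ = 785.3 N.
Friction must make up the shortfall along the incline: f = m g sin θ − P = 635.9 − 442 = 193.9 N.
At the threshold f = μ_s N, so μ_s,min = 193.9/785.3 = 0.247.

μ_s,min ≈ 0.247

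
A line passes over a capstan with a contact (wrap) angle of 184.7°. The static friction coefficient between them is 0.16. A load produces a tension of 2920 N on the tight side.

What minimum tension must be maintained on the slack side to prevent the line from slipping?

Capstan equation at impending slip: T_tight/T_slack = e^{μβ}.
β = 184.7° = 3.224 rad; e^{μβ} = e^{0.16×3.224} = 1.675.
T_slack = T_tight / e^{μβ} = 2920 / 1.675 = 1740 N.

T_min ≈ 1740 N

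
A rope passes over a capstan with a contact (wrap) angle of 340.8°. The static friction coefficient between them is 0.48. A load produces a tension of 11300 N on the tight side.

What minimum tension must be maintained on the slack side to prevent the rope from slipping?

Capstan equation at impending slip: T_tight/T_slack = e^{μβ}.
β = 340.8° = 5.948 rad; e^{μβ} = e^{0.48×5.948} = 17.38.
T_slack = T_tight / e^{μβ} = 11300 / 17.38 = 650 N.

T_min ≈ 650 N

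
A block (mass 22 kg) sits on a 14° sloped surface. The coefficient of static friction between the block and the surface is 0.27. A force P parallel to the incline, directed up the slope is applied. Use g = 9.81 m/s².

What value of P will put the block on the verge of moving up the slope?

At impending motion up the slope, friction acts down-slope at its limit: f = μ_s N.
P is parallel to the surface, so N = m g cos θ = 209 N.
Along the incline: P = m g sin θ + μ_s N = 52.2 + 0.27×209 = 109 N.

P ≈ 109 N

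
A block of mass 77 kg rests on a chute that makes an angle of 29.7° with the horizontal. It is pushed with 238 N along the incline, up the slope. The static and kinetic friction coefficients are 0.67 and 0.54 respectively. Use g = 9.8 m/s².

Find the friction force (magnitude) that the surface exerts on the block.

The normal reaction is N = m g cos θ = 655.5 N.
Parallel to the incline, ΣF = 0 gives f = m g sin θ − P = 373.9 − 238 = 135.9 N (up-slope positive).
Maximum static friction available: μ_s N = 0.67 × 655.5 = 439.2 N.
Since |135.9| ≤ 439.2 N, no slip — friction simply equals what equilibrium demands.

f ≈ 136 N (up the incline)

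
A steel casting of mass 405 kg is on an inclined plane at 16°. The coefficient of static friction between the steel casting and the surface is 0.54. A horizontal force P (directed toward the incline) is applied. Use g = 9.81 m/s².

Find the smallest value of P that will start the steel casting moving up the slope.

At impending motion up the slope, friction acts down-slope at its limit: f = μ_s N.
Perpendicular to the incline: N = m g cos θ + P sin θ.
Along the incline: P cos θ = m g sin θ + μ_s N = m g sin θ + μ_s (m g cos θ + P sin θ).
Solving, P (cos θ − μ_s sin θ) = m g (sin θ + μ_s cos θ), so P = 405×9.81×(sin 16° + 0.54 cos 16°)/(cos 16° − 0.54 sin 16°) = 3970×0.7947/0.8124 = 3890 N.

P ≈ 3890 N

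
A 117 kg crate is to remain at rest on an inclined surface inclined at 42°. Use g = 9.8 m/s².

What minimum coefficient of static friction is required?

μ_s,min ≈ 0.9

At the slip threshold m g sin θ = μ_s m g cos θ, so μ_s,min = tan θ.
μ_s,min = tan 42° = 0.9.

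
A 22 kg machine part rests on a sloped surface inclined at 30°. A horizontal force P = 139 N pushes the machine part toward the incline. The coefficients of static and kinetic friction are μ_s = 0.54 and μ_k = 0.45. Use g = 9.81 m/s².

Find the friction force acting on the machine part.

Resolve perpendicular to the incline: N = m g cos θ + P sin θ = 22×9.81×cos 30° + 139×sin 30° = 256.4 N.
Along the incline, the net driving force (taking up-slope positive) is P cos θ − m g sin θ = 120.4 − 107.9 = 12.47 N, so equilibrium requires friction f = -12.47 N (down-slope).
The limit of static friction is μ_s N = 138.5 N.
|f_req| = 12.47 ≤ 138.5 N → the machine part is in equilibrium; friction equals the required value.

f ≈ 12.5 N (down the incline)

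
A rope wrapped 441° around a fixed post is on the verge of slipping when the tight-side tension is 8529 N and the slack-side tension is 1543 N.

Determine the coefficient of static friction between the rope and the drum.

T₂/T₁ = e^{μβ} → μ = ln(T₂/T₁)/β.
β = 441° = 7.697 rad.
μ = ln(8529/1543)/7.697 = ln(5.528)/7.697 = 0.222.

μ ≈ 0.222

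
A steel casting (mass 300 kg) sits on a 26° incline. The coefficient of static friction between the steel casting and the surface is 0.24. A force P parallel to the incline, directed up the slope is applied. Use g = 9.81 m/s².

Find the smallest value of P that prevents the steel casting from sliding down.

The steel casting tends to slide down (tan θ > μ_s), so at the point of impending slip friction acts up-slope at its limit: f = μ_s N.
P is parallel to the surface, so N = m g cos θ = 2650 N.
Along the incline: P + μ_s N = m g sin θ, so P = 1290 − 0.24×2650 = 655 N.

P_min ≈ 655 N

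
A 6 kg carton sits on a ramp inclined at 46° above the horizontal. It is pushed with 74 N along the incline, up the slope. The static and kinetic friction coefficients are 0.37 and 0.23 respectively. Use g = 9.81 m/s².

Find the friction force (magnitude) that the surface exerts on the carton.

Normal force: N = m g cos θ = 6 × 9.81 × cos 46° = 40.89 N.
Parallel to the incline, ΣF = 0 gives f = m g sin θ − P = 42.34 − 74 = -31.66 N (up-slope positive).
Static friction can supply at most μ_s N = 15.13 N.
|-31.66| exceeds 15.13 N, so the carton slips up-slope; friction is kinetic, f = μ_k N = 0.23×40.89 = 9.4 N.

f ≈ 9.4 N (down the incline)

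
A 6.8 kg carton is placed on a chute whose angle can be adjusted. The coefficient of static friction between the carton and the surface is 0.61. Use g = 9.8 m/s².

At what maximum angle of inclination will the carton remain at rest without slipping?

At the slip threshold, m g sin θ = μ_s · m g cos θ, so tan θ = μ_s.
θ_max = arctan(0.61) = 31.4°.

θ_max ≈ 31.4°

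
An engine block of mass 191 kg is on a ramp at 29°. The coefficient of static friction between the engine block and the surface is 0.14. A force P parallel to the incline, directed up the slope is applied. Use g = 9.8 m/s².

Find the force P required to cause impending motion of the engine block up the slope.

At impending motion up the slope, friction acts down-slope at its limit: f = μ_s N.
P is parallel to the surface, so N = m g cos θ = 1640 N.
Along the incline: P = m g sin θ + μ_s N = 907 + 0.14×1640 = 1140 N.

P ≈ 1140 N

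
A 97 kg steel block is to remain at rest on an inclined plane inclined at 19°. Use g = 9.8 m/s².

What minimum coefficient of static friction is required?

μ_s,min ≈ 0.344

At the slip threshold m g sin θ = μ_s m g cos θ, so μ_s,min = tan θ.
μ_s,min = tan 19° = 0.344.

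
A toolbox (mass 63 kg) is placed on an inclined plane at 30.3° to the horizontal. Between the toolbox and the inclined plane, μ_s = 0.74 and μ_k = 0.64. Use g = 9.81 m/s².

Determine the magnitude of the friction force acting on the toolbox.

f ≈ 312 N (up the incline)

Normal force: N = m g cos θ = 63 × 9.81 × cos 30.3° = 533.6 N.
For equilibrium along the incline, friction must balance the weight component: f = m g sin θ = 311.8 N up the slope.
Maximum static friction available: μ_s N = 0.74 × 533.6 = 394.9 N.
Since |311.8| ≤ 394.9 N, static friction is sufficient; f equals the required value, not μ_s N.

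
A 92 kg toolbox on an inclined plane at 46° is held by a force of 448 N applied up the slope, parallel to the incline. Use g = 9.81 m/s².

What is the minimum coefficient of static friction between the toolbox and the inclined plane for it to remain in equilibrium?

N = m g cos θ = 626.9 N.
Friction must make up the shortfall along the incline: f = m g sin θ − P = 649.2 − 448 = 201.2 N.
At the threshold f = μ_s N, so μ_s,min = 201.2/626.9 = 0.321.

μ_s,min ≈ 0.321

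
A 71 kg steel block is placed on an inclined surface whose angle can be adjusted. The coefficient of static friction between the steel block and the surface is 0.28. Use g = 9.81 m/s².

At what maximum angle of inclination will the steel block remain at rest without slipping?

θ_max ≈ 15.6°

At the slip threshold, m g sin θ = μ_s · m g cos θ, so tan θ = μ_s.
θ_max = arctan(0.28) = 15.6°.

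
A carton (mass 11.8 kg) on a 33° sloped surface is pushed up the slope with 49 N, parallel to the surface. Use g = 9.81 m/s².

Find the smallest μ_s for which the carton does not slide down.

μ_s,min ≈ 0.145

N = m g cos θ = 97.08 N.
Friction must make up the shortfall along the incline: f = m g sin θ − P = 63.05 − 49 = 14.05 N.
At the threshold f = μ_s N, so μ_s,min = 14.05/97.08 = 0.145.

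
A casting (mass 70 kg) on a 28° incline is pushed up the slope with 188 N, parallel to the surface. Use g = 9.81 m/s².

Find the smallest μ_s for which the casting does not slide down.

μ_s,min ≈ 0.222

N = m g cos θ = 606.3 N.
Friction must make up the shortfall along the incline: f = m g sin θ − P = 322.4 − 188 = 134.4 N.
At the threshold f = μ_s N, so μ_s,min = 134.4/606.3 = 0.222.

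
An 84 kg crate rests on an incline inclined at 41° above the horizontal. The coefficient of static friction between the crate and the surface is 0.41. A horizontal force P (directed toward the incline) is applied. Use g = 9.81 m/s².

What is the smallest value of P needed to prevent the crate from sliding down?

P_min ≈ 279 N

The crate tends to slide down (tan θ > μ_s), so at the point of impending slip friction acts up-slope at its limit: f = μ_s N.
Perpendicular to the incline: N = m g cos θ + P sin θ.
Along the incline: P cos θ + μ_s N = m g sin θ, i.e. P cos θ + μ_s (m g cos θ + P sin θ) = m g sin θ.
Solving, P (cos θ + μ_s sin θ) = m g (sin θ − μ_s cos θ), so P = 824×0.3466/1.024 = 279 N.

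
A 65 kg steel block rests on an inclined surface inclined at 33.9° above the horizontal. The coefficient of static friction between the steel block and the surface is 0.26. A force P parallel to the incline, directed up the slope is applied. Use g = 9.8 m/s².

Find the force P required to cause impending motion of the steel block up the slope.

P ≈ 493 N

At impending motion up the slope, friction acts down-slope at its limit: f = μ_s N.
P is parallel to the surface, so N = m g cos θ = 529 N.
Along the incline: P = m g sin θ + μ_s N = 355 + 0.26×529 = 493 N.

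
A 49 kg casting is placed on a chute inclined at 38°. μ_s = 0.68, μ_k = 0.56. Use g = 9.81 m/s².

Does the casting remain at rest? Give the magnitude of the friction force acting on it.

N = m g cos θ = 379 N.
Down-slope weight component: m g sin θ = 296 N.
μ_s N = 258 N.
296 > 258 N, so it slides; kinetic friction f = μ_k N = 0.56×379 = 212 N.

f ≈ 212 N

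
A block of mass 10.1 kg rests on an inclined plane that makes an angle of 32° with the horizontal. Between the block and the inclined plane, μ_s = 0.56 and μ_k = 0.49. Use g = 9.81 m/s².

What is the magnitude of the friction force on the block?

f ≈ 41.2 N (up the incline)

The normal reaction is N = m g cos θ = 84.03 N.
For equilibrium along the incline, friction must balance the weight component: f = m g sin θ = 52.5 N up the slope.
Maximum static friction available: μ_s N = 0.56 × 84.03 = 47.05 N.
|52.5| exceeds 47.05 N, so the block slips down-slope; friction is kinetic, f = μ_k N = 0.49×84.03 = 41.2 N.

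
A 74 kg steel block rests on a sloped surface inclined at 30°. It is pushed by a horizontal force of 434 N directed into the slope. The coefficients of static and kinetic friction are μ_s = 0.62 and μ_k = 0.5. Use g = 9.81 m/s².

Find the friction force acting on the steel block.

Resolve perpendicular to the incline: N = m g cos θ + P sin θ = 74×9.81×cos 30° + 434×sin 30° = 845.7 N.
Parallel to the incline: P cos θ − m g sin θ = 375.9 − 363 = 12.89 N; the friction needed to balance this is 12.89 N acting down the slope.
Maximum static friction: μ_s N = 0.62 × 845.7 = 524.3 N.
|f_req| = 12.89 ≤ 524.3 N → the steel block is in equilibrium; friction equals the required value.

f ≈ 12.9 N (down the incline)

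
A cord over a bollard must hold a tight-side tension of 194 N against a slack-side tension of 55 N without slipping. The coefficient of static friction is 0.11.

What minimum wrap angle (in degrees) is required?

β_min ≈ 657°

T₂/T₁ = e^{μβ} → β = ln(T₂/T₁)/μ.
β = ln(194/55)/0.11 = 1.261/0.11 = 11.46 rad.
In degrees: β = 11.46 × 180/π = 657°.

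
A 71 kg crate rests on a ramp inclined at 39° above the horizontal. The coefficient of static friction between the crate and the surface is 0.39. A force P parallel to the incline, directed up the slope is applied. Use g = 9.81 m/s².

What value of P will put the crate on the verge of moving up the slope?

P ≈ 649 N

At impending motion up the slope, friction acts down-slope at its limit: f = μ_s N.
P is parallel to the surface, so N = m g cos θ = 541 N.
Along the incline: P = m g sin θ + μ_s N = 438 + 0.39×541 = 649 N.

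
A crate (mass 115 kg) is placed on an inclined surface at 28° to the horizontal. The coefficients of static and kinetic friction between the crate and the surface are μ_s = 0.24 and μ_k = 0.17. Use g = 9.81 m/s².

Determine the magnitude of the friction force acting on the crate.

f ≈ 169 N (up the incline)

Perpendicular to the surface, N = m g cos θ = 115·9.81·cos 28° = 996.1 N.
Along the slope the weight component is m g sin θ = 529.6 N; friction must supply exactly this, acting up-slope.
Maximum static friction available: μ_s N = 0.24 × 996.1 = 239.1 N.
Since |529.6| > 239.1 N, static friction cannot hold it; the crate slides down the incline and kinetic friction applies: f = μ_k N = 0.17 × 996.1 = 169 N.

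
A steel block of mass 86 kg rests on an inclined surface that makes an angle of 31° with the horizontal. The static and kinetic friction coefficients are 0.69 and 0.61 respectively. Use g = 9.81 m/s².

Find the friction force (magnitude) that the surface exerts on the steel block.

Normal force: N = m g cos θ = 86 × 9.81 × cos 31° = 723.2 N.
Along the slope the weight component is m g sin θ = 434.5 N; friction must supply exactly this, acting up-slope.
The static-friction ceiling is μ_s N = 0.69 × 723.2 = 499 N.
Since |434.5| ≤ 499 N, static friction is sufficient; f equals the required value, not μ_s N.

f ≈ 435 N (up the incline)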